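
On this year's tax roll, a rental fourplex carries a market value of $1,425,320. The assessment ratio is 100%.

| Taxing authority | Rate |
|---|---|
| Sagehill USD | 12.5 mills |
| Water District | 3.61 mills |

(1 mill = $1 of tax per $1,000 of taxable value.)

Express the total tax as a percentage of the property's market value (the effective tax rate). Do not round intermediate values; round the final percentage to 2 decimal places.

Assessed value = $1,425,320 × 1 = $1,425,320
Sagehill USD: $1,425,320 × 0.0125 = $17,816.5
Water District: $1,425,320 × 0.00361 = $5,145.4052
Total tax = $22,961.9052
Effective rate = $22,961.9052 ÷ $1,425,320 = 1.61% of market value

1.61%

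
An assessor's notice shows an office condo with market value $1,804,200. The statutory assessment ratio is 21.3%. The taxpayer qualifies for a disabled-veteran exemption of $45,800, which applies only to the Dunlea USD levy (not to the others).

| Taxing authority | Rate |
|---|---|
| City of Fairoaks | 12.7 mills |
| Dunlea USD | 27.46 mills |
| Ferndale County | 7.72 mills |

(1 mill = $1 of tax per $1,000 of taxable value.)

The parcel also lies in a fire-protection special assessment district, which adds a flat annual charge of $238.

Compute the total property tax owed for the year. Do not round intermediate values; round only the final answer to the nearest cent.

Assessed value = $1,804,200 × 0.213 = $384,294.6
City of Fairoaks: $384,294.6 × 0.0127 = $4,880.54142
Dunlea USD: ($384,294.6 − $45,800) × 0.02746 = $338,494.6 × 0.02746 = $9,295.061716
Ferndale County: $384,294.6 × 0.00772 = $2,966.754312
Levies subtotal = $17,142.357448
Total = $17,142.357448 + $238 = $17,380.357448

$17,380.36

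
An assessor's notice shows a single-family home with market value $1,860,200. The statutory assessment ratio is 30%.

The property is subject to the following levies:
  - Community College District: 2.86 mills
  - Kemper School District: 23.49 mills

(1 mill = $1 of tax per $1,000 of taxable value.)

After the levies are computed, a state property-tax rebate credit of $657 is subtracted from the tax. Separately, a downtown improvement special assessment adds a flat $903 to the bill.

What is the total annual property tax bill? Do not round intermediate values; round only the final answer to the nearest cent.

Assessed value = $1,860,200 × 0.3 = $558,060
Community College District: $558,060 × 0.00286 = $1,596.0516
Kemper School District: $558,060 × 0.02349 = $13,108.8294
Levies subtotal = $14,704.881
After credit = $14,704.881 − $657 = $14,047.881
Total = $14,047.881 + $903 = $14,950.881

$14,950.88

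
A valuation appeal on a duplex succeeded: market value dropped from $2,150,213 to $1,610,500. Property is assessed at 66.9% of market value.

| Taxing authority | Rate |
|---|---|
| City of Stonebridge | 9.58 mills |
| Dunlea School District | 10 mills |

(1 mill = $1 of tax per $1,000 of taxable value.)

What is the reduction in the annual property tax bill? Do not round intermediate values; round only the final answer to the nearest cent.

$7,069.71

Old assessed value = $2,150,213 × 0.669 = $1,438,492.497
New assessed value = $1,610,500 × 0.669 = $1,077,424.5
Combined rate = 0.00958 + 0.01 = 0.01958
Old tax = $1,438,492.497 × 0.01958 = $28,165.68309126
New tax = $1,077,424.5 × 0.01958 = $21,095.97171
Reduction = $28,165.68309126 − $21,095.97171 = $7,069.71138126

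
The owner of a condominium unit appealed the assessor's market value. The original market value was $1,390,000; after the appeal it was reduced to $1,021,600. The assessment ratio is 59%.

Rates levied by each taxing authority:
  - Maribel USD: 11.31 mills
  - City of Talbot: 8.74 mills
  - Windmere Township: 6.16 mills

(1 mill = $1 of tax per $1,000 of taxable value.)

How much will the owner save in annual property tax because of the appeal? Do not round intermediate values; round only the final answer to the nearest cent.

Old assessed value = $1,390,000 × 0.59 = $820,100
New assessed value = $1,021,600 × 0.59 = $602,744
Combined rate = 0.01131 + 0.00874 + 0.00616 = 0.02621
Old tax = $820,100 × 0.02621 = $21,494.821
New tax = $602,744 × 0.02621 = $15,797.92024
Reduction = $21,494.821 − $15,797.92024 = $5,696.90076

$5,696.90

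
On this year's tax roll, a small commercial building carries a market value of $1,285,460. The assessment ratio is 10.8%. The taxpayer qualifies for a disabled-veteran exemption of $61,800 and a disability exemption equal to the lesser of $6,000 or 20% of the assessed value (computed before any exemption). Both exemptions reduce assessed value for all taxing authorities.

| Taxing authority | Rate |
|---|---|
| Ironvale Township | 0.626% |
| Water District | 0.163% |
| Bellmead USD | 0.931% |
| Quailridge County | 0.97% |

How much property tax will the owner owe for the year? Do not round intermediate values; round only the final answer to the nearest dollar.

$1,911

Assessed value = $1,285,460 × 0.108 = $138,829.68
Disability exemption = min($6,000, 20% × $138,829.68) = min($6,000, $27,765.936) = $6,000 (dollar cap binds)
Taxable value = $138,829.68 − $61,800 − $6,000 = $71,029.68
Ironvale Township: $71,029.68 × 0.00626 = $444.6457968
Water District: $71,029.68 × 0.00163 = $115.7783784
Bellmead USD: $71,029.68 × 0.00931 = $661.2863208
Quailridge County: $71,029.68 × 0.0097 = $688.987896
Total = $1,910.698392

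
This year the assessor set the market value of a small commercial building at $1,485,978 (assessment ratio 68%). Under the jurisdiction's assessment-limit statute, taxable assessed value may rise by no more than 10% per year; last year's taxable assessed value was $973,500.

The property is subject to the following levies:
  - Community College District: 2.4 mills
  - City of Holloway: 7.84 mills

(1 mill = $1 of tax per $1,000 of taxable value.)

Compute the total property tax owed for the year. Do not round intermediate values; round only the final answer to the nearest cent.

$10,347.16

Uncapped assessed value = $1,485,978 × 0.68 = $1,010,465.04
Cap limit = $973,500 × 1.1 = $1,070,850
Taxable assessed value = min($1,010,465.04, $1,070,850) = $1,010,465.04 (cap does not bind)
Community College District: $1,010,465.04 × 0.0024 = $2,425.116096
City of Holloway: $1,010,465.04 × 0.00784 = $7,922.0459136
Total = $10,347.1620096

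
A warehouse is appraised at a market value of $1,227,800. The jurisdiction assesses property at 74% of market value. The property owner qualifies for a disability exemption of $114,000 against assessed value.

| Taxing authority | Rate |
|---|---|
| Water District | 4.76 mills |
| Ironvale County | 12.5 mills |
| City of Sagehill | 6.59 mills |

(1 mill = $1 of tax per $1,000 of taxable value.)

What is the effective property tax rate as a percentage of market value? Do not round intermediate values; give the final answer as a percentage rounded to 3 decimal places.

1.543%

Assessed value = $1,227,800 × 0.74 = $908,572
Taxable value = $908,572 − $114,000 = $794,572
Water District: $794,572 × 0.00476 = $3,782.16272
Ironvale County: $794,572 × 0.0125 = $9,932.15
City of Sagehill: $794,572 × 0.00659 = $5,236.22948
Total tax = $18,950.5422
Effective rate = $18,950.5422 ÷ $1,227,800 = 1.543% of market value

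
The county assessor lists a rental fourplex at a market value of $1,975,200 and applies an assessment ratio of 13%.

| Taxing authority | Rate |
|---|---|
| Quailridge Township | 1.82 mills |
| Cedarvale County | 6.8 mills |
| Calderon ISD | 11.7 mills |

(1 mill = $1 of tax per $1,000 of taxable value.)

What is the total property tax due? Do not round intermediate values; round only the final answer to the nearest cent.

Assessed value = $1,975,200 × 0.13 = $256,776
Quailridge Township: $256,776 × 0.00182 = $467.33232
Cedarvale County: $256,776 × 0.0068 = $1,746.0768
Calderon ISD: $256,776 × 0.0117 = $3,004.2792
Total = $467.33232 + $1,746.0768 + $3,004.2792 = $5,217.68832

$5,217.69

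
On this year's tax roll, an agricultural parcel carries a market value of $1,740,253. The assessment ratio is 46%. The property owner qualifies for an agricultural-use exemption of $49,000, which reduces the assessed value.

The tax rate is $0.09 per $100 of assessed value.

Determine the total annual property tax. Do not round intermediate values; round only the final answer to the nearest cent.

$676.36

Assessed value = $1,740,253 × 0.46 = $800,516.38
Taxable value = $800,516.38 − $49,000 = $751,516.38
Tax = $751,516.38 × 0.0009 = $676.364742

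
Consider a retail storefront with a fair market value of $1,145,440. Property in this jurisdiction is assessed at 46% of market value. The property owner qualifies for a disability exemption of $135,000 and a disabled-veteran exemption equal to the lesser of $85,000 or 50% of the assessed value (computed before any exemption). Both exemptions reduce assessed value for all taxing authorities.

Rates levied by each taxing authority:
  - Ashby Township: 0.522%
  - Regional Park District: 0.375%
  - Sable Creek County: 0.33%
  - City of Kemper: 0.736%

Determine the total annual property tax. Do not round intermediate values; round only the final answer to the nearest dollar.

$6,024

Assessed value = $1,145,440 × 0.46 = $526,902.4
Disabled-veteran exemption = min($85,000, 50% × $526,902.4) = min($85,000, $263,451.2) = $85,000 (dollar cap binds)
Taxable value = $526,902.4 − $135,000 − $85,000 = $306,902.4
Ashby Township: $306,902.4 × 0.00522 = $1,602.030528
Regional Park District: $306,902.4 × 0.00375 = $1,150.884
Sable Creek County: $306,902.4 × 0.0033 = $1,012.77792
City of Kemper: $306,902.4 × 0.00736 = $2,258.801664
Total = $6,024.494112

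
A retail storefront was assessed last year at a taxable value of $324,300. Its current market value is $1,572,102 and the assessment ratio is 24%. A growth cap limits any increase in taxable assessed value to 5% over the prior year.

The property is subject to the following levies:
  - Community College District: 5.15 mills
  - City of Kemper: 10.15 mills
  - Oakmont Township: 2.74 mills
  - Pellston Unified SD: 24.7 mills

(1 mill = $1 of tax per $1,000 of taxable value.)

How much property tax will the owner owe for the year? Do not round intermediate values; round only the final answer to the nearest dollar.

$14,554

Uncapped assessed value = $1,572,102 × 0.24 = $377,304.48
Cap limit = $324,300 × 1.05 = $340,515
Taxable assessed value = min($377,304.48, $340,515) = $340,515 (cap binds)
Community College District: $340,515 × 0.00515 = $1,753.65225
City of Kemper: $340,515 × 0.01015 = $3,456.22725
Oakmont Township: $340,515 × 0.00274 = $933.0111
Pellston Unified SD: $340,515 × 0.0247 = $8,410.7205
Total = $14,553.6111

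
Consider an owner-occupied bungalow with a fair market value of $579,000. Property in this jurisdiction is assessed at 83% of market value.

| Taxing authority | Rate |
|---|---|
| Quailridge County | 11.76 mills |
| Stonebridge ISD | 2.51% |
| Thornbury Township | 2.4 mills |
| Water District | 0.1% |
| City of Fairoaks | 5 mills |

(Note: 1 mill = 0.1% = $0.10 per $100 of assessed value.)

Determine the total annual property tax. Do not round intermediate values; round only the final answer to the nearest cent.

$21,750.60

Assessed value = $579,000 × 0.83 = $480,570
Quailridge County: $480,570 × 0.01176 = $5,651.5032
Stonebridge ISD: $480,570 × 0.0251 = $12,062.307
Thornbury Township: $480,570 × 0.0024 = $1,153.368
Water District: $480,570 × 0.001 = $480.57
City of Fairoaks: $480,570 × 0.005 = $2,402.85
Total = $21,750.5982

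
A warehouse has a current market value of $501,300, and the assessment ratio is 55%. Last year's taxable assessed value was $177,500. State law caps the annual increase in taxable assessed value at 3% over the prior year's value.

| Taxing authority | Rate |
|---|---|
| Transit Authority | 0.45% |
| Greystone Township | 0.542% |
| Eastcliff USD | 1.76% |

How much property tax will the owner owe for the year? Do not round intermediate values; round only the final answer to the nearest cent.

$5,031.34

Uncapped assessed value = $501,300 × 0.55 = $275,715
Cap limit = $177,500 × 1.03 = $182,825
Taxable assessed value = min($275,715, $182,825) = $182,825 (cap binds)
Transit Authority: $182,825 × 0.0045 = $822.7125
Greystone Township: $182,825 × 0.00542 = $990.9115
Eastcliff USD: $182,825 × 0.0176 = $3,217.72
Total = $5,031.344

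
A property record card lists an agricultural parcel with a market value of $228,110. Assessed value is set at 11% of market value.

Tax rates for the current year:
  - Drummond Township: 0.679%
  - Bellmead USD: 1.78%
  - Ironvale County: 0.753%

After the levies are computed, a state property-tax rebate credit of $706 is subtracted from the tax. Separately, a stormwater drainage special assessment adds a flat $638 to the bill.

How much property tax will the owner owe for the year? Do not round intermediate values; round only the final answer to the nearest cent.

$737.96

Assessed value = $228,110 × 0.11 = $25,092.1
Drummond Township: $25,092.1 × 0.00679 = $170.375359
Bellmead USD: $25,092.1 × 0.0178 = $446.63938
Ironvale County: $25,092.1 × 0.00753 = $188.943513
Levies subtotal = $805.958252
After credit = $805.958252 − $706 = $99.958252
Total = $99.958252 + $638 = $737.958252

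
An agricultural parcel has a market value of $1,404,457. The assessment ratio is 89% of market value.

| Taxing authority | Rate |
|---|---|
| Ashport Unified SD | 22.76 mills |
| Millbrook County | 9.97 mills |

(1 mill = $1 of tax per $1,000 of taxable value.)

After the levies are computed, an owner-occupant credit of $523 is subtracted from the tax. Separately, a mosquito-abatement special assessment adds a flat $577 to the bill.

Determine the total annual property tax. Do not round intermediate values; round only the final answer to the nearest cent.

$40,965.41

Assessed value = $1,404,457 × 0.89 = $1,249,966.73
Ashport Unified SD: $1,249,966.73 × 0.02276 = $28,449.2427748
Millbrook County: $1,249,966.73 × 0.00997 = $12,462.1682981
Levies subtotal = $40,911.4110729
After credit = $40,911.4110729 − $523 = $40,388.4110729
Total = $40,388.4110729 + $577 = $40,965.4110729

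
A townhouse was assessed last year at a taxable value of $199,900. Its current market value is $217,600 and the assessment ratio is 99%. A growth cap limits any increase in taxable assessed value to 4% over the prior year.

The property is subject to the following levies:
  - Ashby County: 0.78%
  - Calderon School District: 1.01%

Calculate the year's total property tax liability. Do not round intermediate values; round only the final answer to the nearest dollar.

Uncapped assessed value = $217,600 × 0.99 = $215,424
Cap limit = $199,900 × 1.04 = $207,896
Taxable assessed value = min($215,424, $207,896) = $207,896 (cap binds)
Ashby County: $207,896 × 0.0078 = $1,621.5888
Calderon School District: $207,896 × 0.0101 = $2,099.7496
Total = $3,721.3384

$3,721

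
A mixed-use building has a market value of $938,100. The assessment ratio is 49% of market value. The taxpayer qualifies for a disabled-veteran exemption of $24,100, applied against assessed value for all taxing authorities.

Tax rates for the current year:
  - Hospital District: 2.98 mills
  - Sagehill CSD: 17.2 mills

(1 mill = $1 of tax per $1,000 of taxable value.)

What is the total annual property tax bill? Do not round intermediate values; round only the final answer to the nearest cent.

Assessed value = $938,100 × 0.49 = $459,669
Taxable value = $459,669 − $24,100 = $435,569
Hospital District: $435,569 × 0.00298 = $1,297.99562
Sagehill CSD: $435,569 × 0.0172 = $7,491.7868
Total = $1,297.99562 + $7,491.7868 = $8,789.78242

$8,789.78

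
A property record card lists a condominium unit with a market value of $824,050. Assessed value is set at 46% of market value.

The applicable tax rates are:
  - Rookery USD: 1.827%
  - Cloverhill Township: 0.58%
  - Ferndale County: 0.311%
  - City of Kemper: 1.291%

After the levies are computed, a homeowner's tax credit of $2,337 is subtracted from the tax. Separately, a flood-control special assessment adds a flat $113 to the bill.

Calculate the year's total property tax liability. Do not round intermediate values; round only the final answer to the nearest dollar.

$12,973

Assessed value = $824,050 × 0.46 = $379,063
Rookery USD: $379,063 × 0.01827 = $6,925.48101
Cloverhill Township: $379,063 × 0.0058 = $2,198.5654
Ferndale County: $379,063 × 0.00311 = $1,178.88593
City of Kemper: $379,063 × 0.01291 = $4,893.70333
Levies subtotal = $15,196.63567
After credit = $15,196.63567 − $2,337 = $12,859.63567
Total = $12,859.63567 + $113 = $12,972.63567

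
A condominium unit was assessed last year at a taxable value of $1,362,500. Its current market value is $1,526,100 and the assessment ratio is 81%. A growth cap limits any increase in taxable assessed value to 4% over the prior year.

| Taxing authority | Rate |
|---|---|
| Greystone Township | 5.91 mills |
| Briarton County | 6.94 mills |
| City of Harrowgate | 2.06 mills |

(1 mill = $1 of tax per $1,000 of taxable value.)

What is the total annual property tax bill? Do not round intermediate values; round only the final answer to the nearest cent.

Uncapped assessed value = $1,526,100 × 0.81 = $1,236,141
Cap limit = $1,362,500 × 1.04 = $1,417,000
Taxable assessed value = min($1,236,141, $1,417,000) = $1,236,141 (cap does not bind)
Greystone Township: $1,236,141 × 0.00591 = $7,305.59331
Briarton County: $1,236,141 × 0.00694 = $8,578.81854
City of Harrowgate: $1,236,141 × 0.00206 = $2,546.45046
Total = $18,430.86231

$18,430.86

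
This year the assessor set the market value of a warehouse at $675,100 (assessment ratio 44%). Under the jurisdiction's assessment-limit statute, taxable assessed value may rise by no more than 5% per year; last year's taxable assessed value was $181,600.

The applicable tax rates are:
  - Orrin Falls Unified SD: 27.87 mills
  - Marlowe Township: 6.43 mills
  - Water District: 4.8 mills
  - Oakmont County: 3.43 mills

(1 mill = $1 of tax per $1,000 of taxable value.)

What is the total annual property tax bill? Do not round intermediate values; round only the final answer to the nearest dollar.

Uncapped assessed value = $675,100 × 0.44 = $297,044
Cap limit = $181,600 × 1.05 = $190,680
Taxable assessed value = min($297,044, $190,680) = $190,680 (cap binds)
Orrin Falls Unified SD: $190,680 × 0.02787 = $5,314.2516
Marlowe Township: $190,680 × 0.00643 = $1,226.0724
Water District: $190,680 × 0.0048 = $915.264
Oakmont County: $190,680 × 0.00343 = $654.0324
Total = $8,109.6204

$8,110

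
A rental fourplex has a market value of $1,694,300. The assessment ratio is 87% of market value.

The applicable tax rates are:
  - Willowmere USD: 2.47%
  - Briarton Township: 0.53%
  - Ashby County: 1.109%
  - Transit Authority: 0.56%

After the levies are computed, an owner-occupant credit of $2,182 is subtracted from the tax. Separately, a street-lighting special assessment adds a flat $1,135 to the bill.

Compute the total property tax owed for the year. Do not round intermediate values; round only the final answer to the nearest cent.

$67,775.97

Assessed value = $1,694,300 × 0.87 = $1,474,041
Willowmere USD: $1,474,041 × 0.0247 = $36,408.8127
Briarton Township: $1,474,041 × 0.0053 = $7,812.4173
Ashby County: $1,474,041 × 0.01109 = $16,347.11469
Transit Authority: $1,474,041 × 0.0056 = $8,254.6296
Levies subtotal = $68,822.97429
After credit = $68,822.97429 − $2,182 = $66,640.97429
Total = $66,640.97429 + $1,135 = $67,775.97429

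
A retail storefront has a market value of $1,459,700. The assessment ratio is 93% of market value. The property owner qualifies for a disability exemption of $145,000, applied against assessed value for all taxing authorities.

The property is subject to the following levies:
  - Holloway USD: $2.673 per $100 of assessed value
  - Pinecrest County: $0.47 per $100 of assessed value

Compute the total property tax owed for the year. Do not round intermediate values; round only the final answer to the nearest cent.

$38,109.54

Assessed value = $1,459,700 × 0.93 = $1,357,521
Taxable value = $1,357,521 − $145,000 = $1,212,521
Holloway USD: $1,212,521 × 0.02673 = $32,410.68633
Pinecrest County: $1,212,521 × 0.0047 = $5,698.8487
Total = $32,410.68633 + $5,698.8487 = $38,109.53503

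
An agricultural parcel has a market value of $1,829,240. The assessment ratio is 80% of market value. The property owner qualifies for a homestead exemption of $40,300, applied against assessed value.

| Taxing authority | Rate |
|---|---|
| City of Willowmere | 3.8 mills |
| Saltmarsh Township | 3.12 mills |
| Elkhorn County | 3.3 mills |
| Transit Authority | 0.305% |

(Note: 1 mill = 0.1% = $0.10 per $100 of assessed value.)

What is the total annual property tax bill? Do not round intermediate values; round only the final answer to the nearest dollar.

$18,884

Assessed value = $1,829,240 × 0.8 = $1,463,392
Taxable value = $1,463,392 − $40,300 = $1,423,092
City of Willowmere: $1,423,092 × 0.0038 = $5,407.7496
Saltmarsh Township: $1,423,092 × 0.00312 = $4,440.04704
Elkhorn County: $1,423,092 × 0.0033 = $4,696.2036
Transit Authority: $1,423,092 × 0.00305 = $4,340.4306
Total = $18,884.43084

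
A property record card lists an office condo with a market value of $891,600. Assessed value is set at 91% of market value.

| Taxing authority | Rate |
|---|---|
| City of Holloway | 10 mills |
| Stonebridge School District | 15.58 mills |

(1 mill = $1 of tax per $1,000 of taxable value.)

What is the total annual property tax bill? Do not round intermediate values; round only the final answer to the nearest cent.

$20,754.49

Assessed value = $891,600 × 0.91 = $811,356
City of Holloway: $811,356 × 0.01 = $8,113.56
Stonebridge School District: $811,356 × 0.01558 = $12,640.92648
Total = $8,113.56 + $12,640.92648 = $20,754.48648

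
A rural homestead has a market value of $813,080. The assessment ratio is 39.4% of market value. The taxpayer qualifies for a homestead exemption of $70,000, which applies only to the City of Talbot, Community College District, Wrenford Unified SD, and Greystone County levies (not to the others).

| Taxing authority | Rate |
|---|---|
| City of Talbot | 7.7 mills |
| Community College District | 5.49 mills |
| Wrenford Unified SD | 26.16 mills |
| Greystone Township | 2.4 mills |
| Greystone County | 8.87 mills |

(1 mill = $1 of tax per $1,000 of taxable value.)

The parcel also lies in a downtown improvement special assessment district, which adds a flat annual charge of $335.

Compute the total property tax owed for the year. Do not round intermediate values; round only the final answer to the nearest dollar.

Assessed value = $813,080 × 0.394 = $320,353.52
City of Talbot: ($320,353.52 − $70,000) × 0.0077 = $250,353.52 × 0.0077 = $1,927.722104
Community College District: ($320,353.52 − $70,000) × 0.00549 = $250,353.52 × 0.00549 = $1,374.4408248
Wrenford Unified SD: ($320,353.52 − $70,000) × 0.02616 = $250,353.52 × 0.02616 = $6,549.2480832
Greystone Township: $320,353.52 × 0.0024 = $768.848448
Greystone County: ($320,353.52 − $70,000) × 0.00887 = $250,353.52 × 0.00887 = $2,220.6357224
Levies subtotal = $12,840.8951824
Total = $12,840.8951824 + $335 = $13,175.8951824

$13,176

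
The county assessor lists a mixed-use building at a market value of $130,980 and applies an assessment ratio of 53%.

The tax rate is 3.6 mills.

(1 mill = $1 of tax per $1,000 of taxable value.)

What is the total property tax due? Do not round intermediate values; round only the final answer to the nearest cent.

Assessed value = $130,980 × 0.53 = $69,419.4
Tax = $69,419.4 × 0.0036 = $249.90984

$249.91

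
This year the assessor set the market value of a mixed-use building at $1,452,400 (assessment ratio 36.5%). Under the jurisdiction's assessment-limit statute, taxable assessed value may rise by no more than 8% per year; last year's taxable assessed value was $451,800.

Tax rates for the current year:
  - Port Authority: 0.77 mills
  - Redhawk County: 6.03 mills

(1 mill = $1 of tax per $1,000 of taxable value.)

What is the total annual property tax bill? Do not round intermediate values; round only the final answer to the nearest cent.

Uncapped assessed value = $1,452,400 × 0.365 = $530,126
Cap limit = $451,800 × 1.08 = $487,944
Taxable assessed value = min($530,126, $487,944) = $487,944 (cap binds)
Port Authority: $487,944 × 0.00077 = $375.71688
Redhawk County: $487,944 × 0.00603 = $2,942.30232
Total = $3,318.0192

$3,318.02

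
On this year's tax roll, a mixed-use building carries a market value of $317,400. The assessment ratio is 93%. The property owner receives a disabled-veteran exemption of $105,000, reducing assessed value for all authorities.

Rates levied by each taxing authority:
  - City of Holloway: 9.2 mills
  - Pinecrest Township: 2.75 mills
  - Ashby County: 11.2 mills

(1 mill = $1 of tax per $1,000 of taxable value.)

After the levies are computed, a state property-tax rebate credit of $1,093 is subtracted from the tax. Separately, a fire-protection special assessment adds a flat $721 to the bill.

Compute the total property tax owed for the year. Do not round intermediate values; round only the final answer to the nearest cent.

Assessed value = $317,400 × 0.93 = $295,182
Taxable value = $295,182 − $105,000 = $190,182
City of Holloway: $190,182 × 0.0092 = $1,749.6744
Pinecrest Township: $190,182 × 0.00275 = $523.0005
Ashby County: $190,182 × 0.0112 = $2,130.0384
Levies subtotal = $4,402.7133
After credit = $4,402.7133 − $1,093 = $3,309.7133
Total = $3,309.7133 + $721 = $4,030.7133

$4,030.71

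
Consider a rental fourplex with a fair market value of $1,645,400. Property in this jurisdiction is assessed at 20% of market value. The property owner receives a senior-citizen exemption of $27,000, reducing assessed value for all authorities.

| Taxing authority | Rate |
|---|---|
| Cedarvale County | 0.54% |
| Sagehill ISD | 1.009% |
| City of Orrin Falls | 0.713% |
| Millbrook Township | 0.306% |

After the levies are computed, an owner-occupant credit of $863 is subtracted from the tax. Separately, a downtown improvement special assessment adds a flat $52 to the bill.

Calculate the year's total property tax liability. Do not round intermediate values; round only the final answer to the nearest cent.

Assessed value = $1,645,400 × 0.2 = $329,080
Taxable value = $329,080 − $27,000 = $302,080
Cedarvale County: $302,080 × 0.0054 = $1,631.232
Sagehill ISD: $302,080 × 0.01009 = $3,047.9872
City of Orrin Falls: $302,080 × 0.00713 = $2,153.8304
Millbrook Township: $302,080 × 0.00306 = $924.3648
Levies subtotal = $7,757.4144
After credit = $7,757.4144 − $863 = $6,894.4144
Total = $6,894.4144 + $52 = $6,946.4144

$6,946.41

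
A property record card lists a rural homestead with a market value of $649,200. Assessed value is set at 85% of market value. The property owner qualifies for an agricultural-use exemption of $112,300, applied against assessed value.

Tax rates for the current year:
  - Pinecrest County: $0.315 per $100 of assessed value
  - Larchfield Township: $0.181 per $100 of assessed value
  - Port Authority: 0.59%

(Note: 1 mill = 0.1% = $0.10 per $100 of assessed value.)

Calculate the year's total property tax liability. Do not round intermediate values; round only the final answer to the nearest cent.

$4,773.19

Assessed value = $649,200 × 0.85 = $551,820
Taxable value = $551,820 − $112,300 = $439,520
Pinecrest County: $439,520 × 0.00315 = $1,384.488
Larchfield Township: $439,520 × 0.00181 = $795.5312
Port Authority: $439,520 × 0.0059 = $2,593.168
Total = $4,773.1872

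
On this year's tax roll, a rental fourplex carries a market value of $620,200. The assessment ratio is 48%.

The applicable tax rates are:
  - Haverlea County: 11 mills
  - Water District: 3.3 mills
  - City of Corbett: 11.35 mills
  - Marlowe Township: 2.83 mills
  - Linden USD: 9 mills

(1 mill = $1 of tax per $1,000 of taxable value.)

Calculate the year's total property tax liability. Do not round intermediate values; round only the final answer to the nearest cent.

Assessed value = $620,200 × 0.48 = $297,696
Haverlea County: $297,696 × 0.011 = $3,274.656
Water District: $297,696 × 0.0033 = $982.3968
City of Corbett: $297,696 × 0.01135 = $3,378.8496
Marlowe Township: $297,696 × 0.00283 = $842.47968
Linden USD: $297,696 × 0.009 = $2,679.264
Total = $3,274.656 + $982.3968 + $3,378.8496 + $842.47968 + $2,679.264 = $11,157.64608

$11,157.65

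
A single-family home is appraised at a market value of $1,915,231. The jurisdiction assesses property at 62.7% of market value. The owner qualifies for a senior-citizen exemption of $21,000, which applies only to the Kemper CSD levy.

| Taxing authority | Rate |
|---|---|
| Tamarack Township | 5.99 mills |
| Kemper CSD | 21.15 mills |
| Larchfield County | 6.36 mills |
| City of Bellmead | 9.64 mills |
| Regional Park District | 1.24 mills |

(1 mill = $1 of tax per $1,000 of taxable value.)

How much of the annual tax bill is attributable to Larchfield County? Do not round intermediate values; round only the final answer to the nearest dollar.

Assessed value = $1,915,231 × 0.627 = $1,200,849.837
Larchfield County taxable value = $1,200,849.837 (exemption does not apply)
Larchfield County levy = $1,200,849.837 × 0.00636 = $7,637.40496332

$7,637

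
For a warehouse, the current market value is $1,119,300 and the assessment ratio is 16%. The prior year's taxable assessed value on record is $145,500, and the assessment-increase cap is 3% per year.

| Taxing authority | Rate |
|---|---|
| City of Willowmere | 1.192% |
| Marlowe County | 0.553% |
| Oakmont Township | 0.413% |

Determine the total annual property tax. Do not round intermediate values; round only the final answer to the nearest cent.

$3,234.09

Uncapped assessed value = $1,119,300 × 0.16 = $179,088
Cap limit = $145,500 × 1.03 = $149,865
Taxable assessed value = min($179,088, $149,865) = $149,865 (cap binds)
City of Willowmere: $149,865 × 0.01192 = $1,786.3908
Marlowe County: $149,865 × 0.00553 = $828.75345
Oakmont Township: $149,865 × 0.00413 = $618.94245
Total = $3,234.0867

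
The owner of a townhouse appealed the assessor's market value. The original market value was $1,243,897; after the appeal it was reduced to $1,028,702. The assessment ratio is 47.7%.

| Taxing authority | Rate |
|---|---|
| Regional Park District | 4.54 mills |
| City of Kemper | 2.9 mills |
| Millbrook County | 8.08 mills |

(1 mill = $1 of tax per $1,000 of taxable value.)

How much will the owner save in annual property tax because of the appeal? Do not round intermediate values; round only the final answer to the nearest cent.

Old assessed value = $1,243,897 × 0.477 = $593,338.869
New assessed value = $1,028,702 × 0.477 = $490,690.854
Combined rate = 0.00454 + 0.0029 + 0.00808 = 0.01552
Old tax = $593,338.869 × 0.01552 = $9,208.61924688
New tax = $490,690.854 × 0.01552 = $7,615.52205408
Reduction = $9,208.61924688 − $7,615.52205408 = $1,593.0971928

$1,593.10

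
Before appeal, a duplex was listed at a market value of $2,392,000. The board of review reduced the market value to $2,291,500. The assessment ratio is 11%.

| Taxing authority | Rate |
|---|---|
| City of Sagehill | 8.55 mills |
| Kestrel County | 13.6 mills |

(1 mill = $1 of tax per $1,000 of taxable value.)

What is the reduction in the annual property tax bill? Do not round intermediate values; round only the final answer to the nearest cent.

Old assessed value = $2,392,000 × 0.11 = $263,120
New assessed value = $2,291,500 × 0.11 = $252,065
Combined rate = 0.00855 + 0.0136 = 0.02215
Old tax = $263,120 × 0.02215 = $5,828.108
New tax = $252,065 × 0.02215 = $5,583.23975
Reduction = $5,828.108 − $5,583.23975 = $244.86825

$244.87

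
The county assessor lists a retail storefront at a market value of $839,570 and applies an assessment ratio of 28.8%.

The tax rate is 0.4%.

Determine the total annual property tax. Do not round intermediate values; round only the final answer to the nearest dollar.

Assessed value = $839,570 × 0.288 = $241,796.16
Tax = $241,796.16 × 0.004 = $967.18464

$967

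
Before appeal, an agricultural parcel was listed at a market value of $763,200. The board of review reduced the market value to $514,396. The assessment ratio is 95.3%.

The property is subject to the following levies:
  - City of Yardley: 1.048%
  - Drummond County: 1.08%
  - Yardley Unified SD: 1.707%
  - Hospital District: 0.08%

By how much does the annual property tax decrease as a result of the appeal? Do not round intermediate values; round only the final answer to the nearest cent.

$9,282.86

Old assessed value = $763,200 × 0.953 = $727,329.6
New assessed value = $514,396 × 0.953 = $490,219.388
Combined rate = 0.01048 + 0.0108 + 0.01707 + 0.0008 = 0.03915
Old tax = $727,329.6 × 0.03915 = $28,474.95384
New tax = $490,219.388 × 0.03915 = $19,192.0890402
Reduction = $28,474.95384 − $19,192.0890402 = $9,282.8647998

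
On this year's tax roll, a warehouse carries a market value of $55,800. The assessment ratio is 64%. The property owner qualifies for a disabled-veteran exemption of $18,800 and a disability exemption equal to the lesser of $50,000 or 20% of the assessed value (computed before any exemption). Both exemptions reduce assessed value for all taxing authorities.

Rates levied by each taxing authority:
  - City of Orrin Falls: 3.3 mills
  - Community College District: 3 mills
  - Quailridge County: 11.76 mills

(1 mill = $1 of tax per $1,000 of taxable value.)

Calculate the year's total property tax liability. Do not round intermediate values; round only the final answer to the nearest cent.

$176.44

Assessed value = $55,800 × 0.64 = $35,712
Disability exemption = min($50,000, 20% × $35,712) = min($50,000, $7,142.4) = $7,142.4 (percentage binds)
Taxable value = $35,712 − $18,800 − $7,142.4 = $9,769.6
City of Orrin Falls: $9,769.6 × 0.0033 = $32.23968
Community College District: $9,769.6 × 0.003 = $29.3088
Quailridge County: $9,769.6 × 0.01176 = $114.890496
Total = $176.438976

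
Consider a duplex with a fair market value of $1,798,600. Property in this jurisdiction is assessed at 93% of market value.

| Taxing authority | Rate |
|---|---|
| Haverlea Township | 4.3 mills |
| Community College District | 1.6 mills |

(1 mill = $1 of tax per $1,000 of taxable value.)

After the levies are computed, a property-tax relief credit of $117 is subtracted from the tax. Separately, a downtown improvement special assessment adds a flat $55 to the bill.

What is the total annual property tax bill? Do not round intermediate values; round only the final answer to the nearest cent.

Assessed value = $1,798,600 × 0.93 = $1,672,698
Haverlea Township: $1,672,698 × 0.0043 = $7,192.6014
Community College District: $1,672,698 × 0.0016 = $2,676.3168
Levies subtotal = $9,868.9182
After credit = $9,868.9182 − $117 = $9,751.9182
Total = $9,751.9182 + $55 = $9,806.9182

$9,806.92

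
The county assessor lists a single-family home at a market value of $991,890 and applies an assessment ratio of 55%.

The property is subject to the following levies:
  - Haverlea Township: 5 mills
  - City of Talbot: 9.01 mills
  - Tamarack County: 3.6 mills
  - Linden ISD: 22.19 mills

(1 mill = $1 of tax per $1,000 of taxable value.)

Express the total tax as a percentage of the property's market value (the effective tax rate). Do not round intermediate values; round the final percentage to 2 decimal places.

Assessed value = $991,890 × 0.55 = $545,539.5
Haverlea Township: $545,539.5 × 0.005 = $2,727.6975
City of Talbot: $545,539.5 × 0.00901 = $4,915.310895
Tamarack County: $545,539.5 × 0.0036 = $1,963.9422
Linden ISD: $545,539.5 × 0.02219 = $12,105.521505
Total tax = $21,712.4721
Effective rate = $21,712.4721 ÷ $991,890 = 2.19% of market value

2.19%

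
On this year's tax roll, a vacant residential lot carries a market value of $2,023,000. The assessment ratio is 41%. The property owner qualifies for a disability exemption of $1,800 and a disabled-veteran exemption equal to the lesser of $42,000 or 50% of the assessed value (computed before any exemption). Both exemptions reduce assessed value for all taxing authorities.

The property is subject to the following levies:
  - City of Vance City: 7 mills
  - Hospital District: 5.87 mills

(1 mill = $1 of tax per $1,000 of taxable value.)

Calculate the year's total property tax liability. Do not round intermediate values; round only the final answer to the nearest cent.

Assessed value = $2,023,000 × 0.41 = $829,430
Disabled-veteran exemption = min($42,000, 50% × $829,430) = min($42,000, $414,715) = $42,000 (dollar cap binds)
Taxable value = $829,430 − $1,800 − $42,000 = $785,630
City of Vance City: $785,630 × 0.007 = $5,499.41
Hospital District: $785,630 × 0.00587 = $4,611.6481
Total = $10,111.0581

$10,111.06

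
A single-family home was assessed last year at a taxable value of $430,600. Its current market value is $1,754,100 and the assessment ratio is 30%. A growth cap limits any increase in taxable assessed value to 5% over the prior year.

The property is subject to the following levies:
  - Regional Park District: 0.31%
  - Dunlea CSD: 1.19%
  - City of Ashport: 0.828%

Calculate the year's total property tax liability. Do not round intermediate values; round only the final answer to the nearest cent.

$10,525.59

Uncapped assessed value = $1,754,100 × 0.3 = $526,230
Cap limit = $430,600 × 1.05 = $452,130
Taxable assessed value = min($526,230, $452,130) = $452,130 (cap binds)
Regional Park District: $452,130 × 0.0031 = $1,401.603
Dunlea CSD: $452,130 × 0.0119 = $5,380.347
City of Ashport: $452,130 × 0.00828 = $3,743.6364
Total = $10,525.5864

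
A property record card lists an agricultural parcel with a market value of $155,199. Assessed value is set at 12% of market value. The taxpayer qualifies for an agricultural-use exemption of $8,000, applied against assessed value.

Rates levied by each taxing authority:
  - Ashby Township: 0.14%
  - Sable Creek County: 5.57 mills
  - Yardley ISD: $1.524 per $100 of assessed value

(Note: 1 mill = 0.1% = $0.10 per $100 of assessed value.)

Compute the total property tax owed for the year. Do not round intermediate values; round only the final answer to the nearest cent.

$235.96

Assessed value = $155,199 × 0.12 = $18,623.88
Taxable value = $18,623.88 − $8,000 = $10,623.88
Ashby Township: $10,623.88 × 0.0014 = $14.873432
Sable Creek County: $10,623.88 × 0.00557 = $59.1750116
Yardley ISD: $10,623.88 × 0.01524 = $161.9079312
Total = $235.9563748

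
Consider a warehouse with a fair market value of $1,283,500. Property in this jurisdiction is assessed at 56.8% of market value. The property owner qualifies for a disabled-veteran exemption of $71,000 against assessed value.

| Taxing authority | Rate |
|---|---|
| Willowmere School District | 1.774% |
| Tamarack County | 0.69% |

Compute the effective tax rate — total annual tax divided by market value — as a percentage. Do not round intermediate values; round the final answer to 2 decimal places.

Assessed value = $1,283,500 × 0.568 = $729,028
Taxable value = $729,028 − $71,000 = $658,028
Willowmere School District: $658,028 × 0.01774 = $11,673.41672
Tamarack County: $658,028 × 0.0069 = $4,540.3932
Total tax = $16,213.80992
Effective rate = $16,213.80992 ÷ $1,283,500 = 1.26% of market value

1.26%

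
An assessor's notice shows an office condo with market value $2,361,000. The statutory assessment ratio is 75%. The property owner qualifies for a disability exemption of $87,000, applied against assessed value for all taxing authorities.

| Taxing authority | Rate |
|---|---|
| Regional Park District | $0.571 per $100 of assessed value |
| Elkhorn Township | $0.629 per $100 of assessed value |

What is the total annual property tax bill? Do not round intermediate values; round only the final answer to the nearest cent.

Assessed value = $2,361,000 × 0.75 = $1,770,750
Taxable value = $1,770,750 − $87,000 = $1,683,750
Regional Park District: $1,683,750 × 0.00571 = $9,614.2125
Elkhorn Township: $1,683,750 × 0.00629 = $10,590.7875
Total = $9,614.2125 + $10,590.7875 = $20,205

$20,205.00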